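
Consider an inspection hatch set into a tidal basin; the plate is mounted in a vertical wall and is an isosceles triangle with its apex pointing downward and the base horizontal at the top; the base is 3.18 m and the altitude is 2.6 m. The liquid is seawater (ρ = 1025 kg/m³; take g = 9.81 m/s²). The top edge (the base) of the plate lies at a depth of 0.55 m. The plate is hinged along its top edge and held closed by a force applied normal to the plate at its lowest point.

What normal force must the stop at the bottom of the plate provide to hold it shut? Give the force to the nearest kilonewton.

γ = ρg = 1025 × 9.81 / 1000 = 10.05525 kN/m³.
With the apex down, the centroid sits h/3 = 2.6/3 = 0.866667 m below the base (the top edge), so the centroid depth is h_c = 0.55 + 0.866667 = 1.41667 m.
A = ½ × 3.18 × 2.6 = 4.134 m².
Resultant F = γ·h_c·A = 10.05525 × 1.41667 × 4.134 = 58.8887 kN.
I_c = b·h³/36 = 3.18 × 2.6³/36 = 1.55255 m⁴.
Centre of pressure: y_p = y_c + I_c/(y_c·A) = 1.41667 + 1.55255/(1.41667 × 4.134) = 1.41667 + 0.265098 = 1.68177 m along the plane.
The resultant acts 0.866667 + 0.265098 = 1.13176 m (along the plate) below the hinge at the top edge, so the moment about the hinge is M = F × 1.13176 = 58.8887 × 1.13176 = 66.6479 kN·m.
A normal force at the bottom, 2.6 m from the hinge, must supply this moment: P = 66.6479/2.6 = 25.6338 kN.

P ≈ 26 kN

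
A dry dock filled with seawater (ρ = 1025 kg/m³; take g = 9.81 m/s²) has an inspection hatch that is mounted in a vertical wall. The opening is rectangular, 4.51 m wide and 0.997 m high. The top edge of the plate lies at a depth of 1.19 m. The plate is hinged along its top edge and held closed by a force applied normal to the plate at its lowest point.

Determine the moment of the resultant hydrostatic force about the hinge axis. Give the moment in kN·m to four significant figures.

M ≈ 41.80 kN·m

γ = ρg = 1025 × 9.81 / 1000 = 10.05525 kN/m³.
The centroid lies 0.997/2 = 0.4985 m below the top edge, so the centroid depth is h_c = 1.19 + 0.4985 = 1.6885 m.
A = 4.51 × 0.997 = 4.49647 m².
Resultant F = γ·h_c·A = 10.05525 × 1.6885 × 4.49647 = 76.3424 kN.
I_c = b·h³/12 = 4.51 × 0.997³/12 = 0.372461 m⁴.
Centre of pressure: y_p = y_c + I_c/(y_c·A) = 1.6885 + 0.372461/(1.6885 × 4.49647) = 1.6885 + 0.0490578 = 1.73756 m along the plane.
The resultant acts 0.4985 + 0.0490578 = 0.547558 m (along the plate) below the hinge at the top edge, so the moment about the hinge is M = F × 0.547558 = 76.3424 × 0.547558 = 41.8019 kN·m.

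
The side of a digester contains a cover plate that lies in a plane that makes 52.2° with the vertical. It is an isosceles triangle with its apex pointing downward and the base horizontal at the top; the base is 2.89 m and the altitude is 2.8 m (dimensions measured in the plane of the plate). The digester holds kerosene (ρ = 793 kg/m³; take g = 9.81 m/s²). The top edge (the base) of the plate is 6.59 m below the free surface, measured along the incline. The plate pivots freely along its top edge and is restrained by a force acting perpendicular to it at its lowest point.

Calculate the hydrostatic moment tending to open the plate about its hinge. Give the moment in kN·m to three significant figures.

M ≈ 144 kN·m

γ = ρg = 793 × 9.81 / 1000 = 7.77933 kN/m³.
The plate makes 52.2° with the vertical, i.e. θ = 90° − 52.2° = 37.8° to the horizontal. Measuring y along the incline from the free-surface line, vertical depth h = y·sinθ with sinθ = 0.612907.
With the apex down, the centroid sits h/3 = 2.8/3 = 0.933333 m below the base (the top edge), so y_c = 6.59 + 0.933333 = 7.52333 m and h_c = 7.52333 × 0.612907 = 4.6111 m.
A = ½ × 2.89 × 2.8 = 4.046 m².
Resultant F = γ·h_c·A = 7.77933 × 4.6111 × 4.046 = 145.135 kN.
I_c = b·h³/36 = 2.89 × 2.8³/36 = 1.76226 m⁴.
Centre of pressure: y_p = y_c + I_c/(y_c·A) = 7.52333 + 1.76226/(7.52333 × 4.046) = 7.52333 + 0.0578941 = 7.58122 m along the plane.
The resultant acts 0.933333 + 0.0578941 = 0.991227 m (along the plate) below the hinge at the top edge, so the moment about the hinge is M = F × 0.991227 = 145.135 × 0.991227 = 143.862 kN·m.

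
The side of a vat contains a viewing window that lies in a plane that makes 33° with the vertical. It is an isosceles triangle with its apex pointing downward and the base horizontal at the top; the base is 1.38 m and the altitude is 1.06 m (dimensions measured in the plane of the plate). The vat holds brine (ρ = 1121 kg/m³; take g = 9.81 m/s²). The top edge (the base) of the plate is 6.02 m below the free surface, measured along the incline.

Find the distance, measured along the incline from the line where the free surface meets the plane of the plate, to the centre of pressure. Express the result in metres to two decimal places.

γ = ρg = 1121 × 9.81 / 1000 = 10.99701 kN/m³.
The plate makes 33° with the vertical, i.e. θ = 90° − 33° = 57° to the horizontal. Measuring y along the incline from the free-surface line, vertical depth h = y·sinθ with sinθ = 0.838671.
With the apex down, the centroid sits h/3 = 1.06/3 = 0.353333 m below the base (the top edge), so y_c = 6.02 + 0.353333 = 6.37333 m and h_c = 6.37333 × 0.838671 = 5.34513 m.
A = ½ × 1.38 × 1.06 = 0.7314 m².
Resultant F = γ·h_c·A = 10.99701 × 5.34513 × 0.7314 = 42.992 kN.
I_c = b·h³/36 = 1.38 × 1.06³/36 = 0.0456556 m⁴.
Centre of pressure: y_p = y_c + I_c/(y_c·A) = 6.37333 + 0.0456556/(6.37333 × 0.7314) = 6.37333 + 0.00979428 = 6.38312 m along the plane.

y_p = 6.38 m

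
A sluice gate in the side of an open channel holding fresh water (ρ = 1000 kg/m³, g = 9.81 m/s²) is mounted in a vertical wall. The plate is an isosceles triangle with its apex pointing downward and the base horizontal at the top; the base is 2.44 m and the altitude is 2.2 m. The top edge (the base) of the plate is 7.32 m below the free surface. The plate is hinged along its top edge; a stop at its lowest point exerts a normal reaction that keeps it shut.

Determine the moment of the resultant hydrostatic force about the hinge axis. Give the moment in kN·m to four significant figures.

M ≈ 162.6 kN·m

γ = ρg = 1000 × 9.81 = 9810 N/m³ = 9.81 kN/m³.
With the apex down, the centroid sits h/3 = 2.2/3 = 0.733333 m below the base (the top edge), so the centroid depth is h_c = 7.32 + 0.733333 = 8.05333 m.
A = ½ × 2.44 × 2.2 = 2.684 m².
Resultant F = γ·h_c·A = 9.81 × 8.05333 × 2.684 = 212.045 kN.
I_c = b·h³/36 = 2.44 × 2.2³/36 = 0.721698 m⁴.
Centre of pressure: y_p = y_c + I_c/(y_c·A) = 8.05333 + 0.721698/(8.05333 × 2.684) = 8.05333 + 0.0333885 = 8.08672 m along the plane.
The resultant acts 0.733333 + 0.0333885 = 0.766722 m (along the plate) below the hinge at the top edge, so the moment about the hinge is M = F × 0.766722 = 212.045 × 0.766722 = 162.58 kN·m.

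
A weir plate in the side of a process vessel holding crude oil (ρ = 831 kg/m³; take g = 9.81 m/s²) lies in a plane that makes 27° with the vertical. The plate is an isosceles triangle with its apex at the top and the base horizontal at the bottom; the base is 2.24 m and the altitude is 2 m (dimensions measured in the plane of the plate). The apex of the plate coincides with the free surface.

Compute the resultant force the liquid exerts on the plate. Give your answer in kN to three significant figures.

γ = ρg = 831 × 9.81 / 1000 = 8.15211 kN/m³.
The plate makes 27° with the vertical, i.e. θ = 90° − 27° = 63° to the horizontal. Measuring y along the incline from the free-surface line, vertical depth h = y·sinθ with sinθ = 0.891007.
With the apex up, the centroid sits 2h/3 = 2 × 2/3 = 1.33333 m below the apex, so y_c = 1.33333 m and h_c = 1.33333 × 0.891007 = 1.18801 m.
A = ½ × 2.24 × 2 = 2.24 m².
Resultant F = γ·h_c·A = 8.15211 × 1.18801 × 2.24 = 21.6939 kN.

F ≈ 21.7 kN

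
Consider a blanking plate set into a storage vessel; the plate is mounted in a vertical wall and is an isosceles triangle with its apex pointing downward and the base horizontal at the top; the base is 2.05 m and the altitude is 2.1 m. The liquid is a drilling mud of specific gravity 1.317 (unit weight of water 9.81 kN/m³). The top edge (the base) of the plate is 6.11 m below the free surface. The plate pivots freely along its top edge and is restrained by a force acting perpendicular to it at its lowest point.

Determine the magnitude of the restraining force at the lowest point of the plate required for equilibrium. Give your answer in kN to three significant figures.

P ≈ 66.4 kN

γ = 1.317 × 9.81 = 12.91977 kN/m³.
With the apex down, the centroid sits h/3 = 2.1/3 = 0.7 m below the base (the top edge), so the centroid depth is h_c = 6.11 + 0.7 = 6.81 m.
A = ½ × 2.05 × 2.1 = 2.1525 m².
Resultant F = γ·h_c·A = 12.91977 × 6.81 × 2.1525 = 189.385 kN.
I_c = b·h³/36 = 2.05 × 2.1³/36 = 0.527363 m⁴.
Centre of pressure: y_p = y_c + I_c/(y_c·A) = 6.81 + 0.527363/(6.81 × 2.1525) = 6.81 + 0.0359765 = 6.84598 m along the plane.
The resultant acts 0.7 + 0.0359765 = 0.735976 m (along the plate) below the hinge at the top edge, so the moment about the hinge is M = F × 0.735976 = 189.385 × 0.735976 = 139.383 kN·m.
A normal force at the bottom, 2.1 m from the hinge, must supply this moment: P = 139.383/2.1 = 66.3729 kN.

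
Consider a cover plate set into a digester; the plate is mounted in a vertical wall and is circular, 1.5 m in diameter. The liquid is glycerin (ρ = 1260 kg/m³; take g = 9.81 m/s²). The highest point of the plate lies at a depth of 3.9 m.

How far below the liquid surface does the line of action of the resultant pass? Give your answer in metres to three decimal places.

h_p = 4.680 m

γ = ρg = 1260 × 9.81 / 1000 = 12.3606 kN/m³.
The centroid is at the centre, 0.75 m below the top of the plate, so the centroid depth is h_c = 3.9 + 0.75 = 4.65 m.
A = π(0.75)² = 1.76715 m².
Resultant F = γ·h_c·A = 12.3606 × 4.65 × 1.76715 = 101.57 kN.
I_c = πr⁴/4 = π × 0.75⁴/4 = 0.248505 m⁴.
Centre of pressure: y_p = y_c + I_c/(y_c·A) = 4.65 + 0.248505/(4.65 × 1.76715) = 4.65 + 0.0302419 = 4.68024 m along the plane.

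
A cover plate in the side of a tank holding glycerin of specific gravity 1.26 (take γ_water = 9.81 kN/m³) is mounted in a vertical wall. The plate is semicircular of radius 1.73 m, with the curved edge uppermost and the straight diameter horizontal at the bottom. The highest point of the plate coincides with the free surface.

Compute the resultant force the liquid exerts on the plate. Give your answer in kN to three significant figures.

F ≈ 57.9 kN

γ = 1.26 × 9.81 = 12.3606 kN/m³.
The centroid lies 4r/(3π) = 0.734235 m above the diameter, so r − 4r/(3π) = 1.73 − 0.734235 = 0.995765 m below the topmost point, so the centroid depth is h_c = 0.995765 m.
A = πr²/2 = π × 1.73²/2 = 4.70124 m².
Resultant F = γ·h_c·A = 12.3606 × 0.995765 × 4.70124 = 57.8641 kN.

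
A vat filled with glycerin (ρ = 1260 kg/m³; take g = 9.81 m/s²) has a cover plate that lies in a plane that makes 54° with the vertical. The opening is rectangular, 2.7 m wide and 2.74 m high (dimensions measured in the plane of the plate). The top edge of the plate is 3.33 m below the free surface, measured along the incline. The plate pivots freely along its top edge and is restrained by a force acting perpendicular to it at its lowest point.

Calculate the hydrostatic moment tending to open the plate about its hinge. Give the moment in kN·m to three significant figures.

γ = ρg = 1260 × 9.81 / 1000 = 12.3606 kN/m³.
The plate makes 54° with the vertical, i.e. θ = 90° − 54° = 36° to the horizontal. Measuring y along the incline from the free-surface line, vertical depth h = y·sinθ with sinθ = 0.587785.
The centroid lies 2.74/2 = 1.37 m below the top edge, so y_c = 3.33 + 1.37 = 4.7 m and h_c = 4.7 × 0.587785 = 2.76259 m.
A = 2.7 × 2.74 = 7.398 m².
Resultant F = γ·h_c·A = 12.3606 × 2.76259 × 7.398 = 252.622 kN.
I_c = b·h³/12 = 2.7 × 2.74³/12 = 4.62844 m⁴.
Centre of pressure: y_p = y_c + I_c/(y_c·A) = 4.7 + 4.62844/(4.7 × 7.398) = 4.7 + 0.133114 = 4.83311 m along the plane.
The resultant acts 1.37 + 0.133114 = 1.50311 m (along the plate) below the hinge at the top edge, so the moment about the hinge is M = F × 1.50311 = 252.622 × 1.50311 = 379.719 kN·m.

M ≈ 380 kN·m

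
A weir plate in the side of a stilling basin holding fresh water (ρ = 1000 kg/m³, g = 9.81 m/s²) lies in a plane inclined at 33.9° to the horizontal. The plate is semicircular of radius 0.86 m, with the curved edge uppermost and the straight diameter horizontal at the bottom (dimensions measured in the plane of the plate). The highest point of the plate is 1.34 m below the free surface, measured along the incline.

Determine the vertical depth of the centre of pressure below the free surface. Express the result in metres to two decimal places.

h_p = 1.04 m

γ = ρg = 1000 × 9.81 = 9810 N/m³ = 9.81 kN/m³.
Let θ = 33.9° be the plate's angle to the horizontal; measure y along the incline from where the plane meets the free surface. Vertical depth h = y·sinθ with sinθ = 0.557745.
The centroid lies 4r/(3π) = 0.364995 m above the diameter, so r − 4r/(3π) = 0.86 − 0.364995 = 0.495005 m below the topmost point, so y_c = 1.34 + 0.495005 = 1.835 m and h_c = 1.835 × 0.557745 = 1.02346 m.
A = πr²/2 = π × 0.86²/2 = 1.16176 m².
Resultant F = γ·h_c·A = 9.81 × 1.02346 × 1.16176 = 11.6642 kN.
I_c = (π/8 − 8/(9π))·r⁴ = 0.109757 × 0.86⁴ = 0.060038 m⁴.
Centre of pressure: y_p = y_c + I_c/(y_c·A) = 1.835 + 0.060038/(1.835 × 1.16176) = 1.835 + 0.0281627 = 1.86316 m along the plane.
Vertically, h_p = y_p·sinθ = 1.86316 × 0.557745 = 1.03917 m.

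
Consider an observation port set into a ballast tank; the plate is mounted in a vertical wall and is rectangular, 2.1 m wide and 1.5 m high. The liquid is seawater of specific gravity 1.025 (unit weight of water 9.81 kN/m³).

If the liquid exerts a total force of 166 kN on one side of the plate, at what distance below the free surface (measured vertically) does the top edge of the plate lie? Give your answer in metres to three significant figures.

γ = 1.025 × 9.81 = 10.05525 kN/m³.
A = 2.1 × 1.5 = 3.15 m².
From F = γ·h_c·A, the centroid depth is h_c = 166/(10.05525 × 3.15) = 5.24089 m.
The centroid lies 1.5/2 = 0.75 m below the top edge, so the top edge sits at h_top = 5.24089 − 0.75 = 4.49089 m below the surface.

d_top ≈ 4.49 m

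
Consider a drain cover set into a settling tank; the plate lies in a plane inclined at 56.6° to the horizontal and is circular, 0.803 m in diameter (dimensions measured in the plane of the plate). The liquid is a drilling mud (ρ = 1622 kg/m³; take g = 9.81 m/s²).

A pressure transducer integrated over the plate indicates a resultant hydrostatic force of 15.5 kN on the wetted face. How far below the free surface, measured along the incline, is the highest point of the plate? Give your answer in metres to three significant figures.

γ = ρg = 1622 × 9.81 / 1000 = 15.91182 kN/m³.
A = π(0.4015)² = 0.506432 m².
From F = γ·h_c·A, the centroid depth is h_c = 15.5/(15.91182 × 0.506432) = 1.92349 m.
Let θ = 56.6° be the plate's angle to the horizontal; measure y along the incline from where the plane meets the free surface. Vertical depth h = y·sinθ with sinθ = 0.834848.
Along the incline, y_c = h_c/sinθ = 1.92349/0.834848 = 2.304 m.
The centroid is at the centre, 0.4015 m below the top of the plate, so the highest point sits at y_top = 2.304 − 0.4015 = 1.9025 m along the incline.

y_top ≈ 1.90 m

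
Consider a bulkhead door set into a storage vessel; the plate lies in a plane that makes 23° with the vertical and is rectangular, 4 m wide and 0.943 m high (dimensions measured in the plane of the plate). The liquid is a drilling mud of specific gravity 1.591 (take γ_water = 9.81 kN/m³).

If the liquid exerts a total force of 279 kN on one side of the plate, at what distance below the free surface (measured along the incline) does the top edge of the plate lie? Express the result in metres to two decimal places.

y_top ≈ 4.68 m

γ = 1.591 × 9.81 = 15.60771 kN/m³.
A = 4 × 0.943 = 3.772 m².
From F = γ·h_c·A, the centroid depth is h_c = 279/(15.60771 × 3.772) = 4.73907 m.
The plate makes 23° with the vertical, i.e. θ = 90° − 23° = 67° to the horizontal. Measuring y along the incline from the free-surface line, vertical depth h = y·sinθ with sinθ = 0.920505.
Along the incline, y_c = h_c/sinθ = 4.73907/0.920505 = 5.14834 m.
The centroid lies 0.943/2 = 0.4715 m below the top edge, so the top edge sits at y_top = 5.14834 − 0.4715 = 4.67684 m along the incline.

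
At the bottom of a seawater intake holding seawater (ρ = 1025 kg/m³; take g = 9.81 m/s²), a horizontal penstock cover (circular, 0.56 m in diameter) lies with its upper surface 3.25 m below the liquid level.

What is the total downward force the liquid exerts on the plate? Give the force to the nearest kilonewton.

γ = ρg = 1025 × 9.81 / 1000 = 10.05525 kN/m³.
The plate is horizontal, so pressure is uniform at p = γ·h = 10.05525 × 3.25 = 32.6796 kN/m².
A = π(0.28)² = 0.246301 m².
F = p·A = 32.6796 × 0.246301 = 8.04902 kN.

F ≈ 8 kN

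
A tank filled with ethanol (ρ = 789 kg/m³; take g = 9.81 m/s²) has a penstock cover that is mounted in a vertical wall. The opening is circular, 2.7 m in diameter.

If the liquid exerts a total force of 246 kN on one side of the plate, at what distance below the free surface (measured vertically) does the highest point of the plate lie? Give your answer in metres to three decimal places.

d_top ≈ 4.201 m

γ = ρg = 789 × 9.81 / 1000 = 7.74009 kN/m³.
A = π(1.35)² = 5.72555 m².
From F = γ·h_c·A, the centroid depth is h_c = 246/(7.74009 × 5.72555) = 5.55101 m.
The centroid is at the centre, 1.35 m below the top of the plate, so the highest point sits at h_top = 5.55101 − 1.35 = 4.20101 m below the surface.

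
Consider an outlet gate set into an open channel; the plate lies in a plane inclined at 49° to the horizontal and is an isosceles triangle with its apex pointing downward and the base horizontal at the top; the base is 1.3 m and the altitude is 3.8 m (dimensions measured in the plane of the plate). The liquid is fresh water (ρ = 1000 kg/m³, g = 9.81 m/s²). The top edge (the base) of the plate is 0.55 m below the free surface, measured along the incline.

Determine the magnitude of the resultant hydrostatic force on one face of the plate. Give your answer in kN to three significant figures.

γ = ρg = 1000 × 9.81 = 9810 N/m³ = 9.81 kN/m³.
Let θ = 49° be the plate's angle to the horizontal; measure y along the incline from where the plane meets the free surface. Vertical depth h = y·sinθ with sinθ = 0.754710.
With the apex down, the centroid sits h/3 = 3.8/3 = 1.26667 m below the base (the top edge), so y_c = 0.55 + 1.26667 = 1.81667 m and h_c = 1.81667 × 0.754710 = 1.37106 m.
A = ½ × 1.3 × 3.8 = 2.47 m².
Resultant F = γ·h_c·A = 9.81 × 1.37106 × 2.47 = 33.2217 kN.

F ≈ 33.2 kN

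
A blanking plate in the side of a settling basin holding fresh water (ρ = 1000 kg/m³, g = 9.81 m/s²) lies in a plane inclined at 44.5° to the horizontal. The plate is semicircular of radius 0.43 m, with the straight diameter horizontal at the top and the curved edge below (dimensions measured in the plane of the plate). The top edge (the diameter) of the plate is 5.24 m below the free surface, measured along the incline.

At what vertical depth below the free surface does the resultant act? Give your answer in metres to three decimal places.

h_p = 3.802 m

γ = ρg = 1000 × 9.81 = 9810 N/m³ = 9.81 kN/m³.
Let θ = 44.5° be the plate's angle to the horizontal; measure y along the incline from where the plane meets the free surface. Vertical depth h = y·sinθ with sinθ = 0.700909.
The centroid of a semicircle lies 4r/(3π) = 0.182498 m from the diameter, here below the top edge, so y_c = 5.24 + 0.182498 = 5.4225 m and h_c = 5.4225 × 0.700909 = 3.80068 m.
A = πr²/2 = π × 0.43²/2 = 0.29044 m².
Resultant F = γ·h_c·A = 9.81 × 3.80068 × 0.29044 = 10.829 kN.
I_c = (π/8 − 8/(9π))·r⁴ = 0.109757 × 0.43⁴ = 0.00375237 m⁴.
Centre of pressure: y_p = y_c + I_c/(y_c·A) = 5.4225 + 0.00375237/(5.4225 × 0.29044) = 5.4225 + 0.00238259 = 5.42488 m along the plane.
Vertically, h_p = y_p·sinθ = 5.42488 × 0.700909 = 3.80235 m.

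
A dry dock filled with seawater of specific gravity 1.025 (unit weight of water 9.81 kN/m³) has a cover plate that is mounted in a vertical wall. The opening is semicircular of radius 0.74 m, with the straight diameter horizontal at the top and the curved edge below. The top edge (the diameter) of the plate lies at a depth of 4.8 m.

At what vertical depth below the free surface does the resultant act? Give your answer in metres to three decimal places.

h_p = 5.122 m

γ = 1.025 × 9.81 = 10.05525 kN/m³.
The centroid of a semicircle lies 4r/(3π) = 0.314066 m from the diameter, here below the top edge, so the centroid depth is h_c = 4.8 + 0.314066 = 5.11407 m.
A = πr²/2 = π × 0.74²/2 = 0.860168 m².
Resultant F = γ·h_c·A = 10.05525 × 5.11407 × 0.860168 = 44.2326 kN.
I_c = (π/8 − 8/(9π))·r⁴ = 0.109757 × 0.74⁴ = 0.0329124 m⁴.
Centre of pressure: y_p = y_c + I_c/(y_c·A) = 5.11407 + 0.0329124/(5.11407 × 0.860168) = 5.11407 + 0.00748186 = 5.12155 m along the plane.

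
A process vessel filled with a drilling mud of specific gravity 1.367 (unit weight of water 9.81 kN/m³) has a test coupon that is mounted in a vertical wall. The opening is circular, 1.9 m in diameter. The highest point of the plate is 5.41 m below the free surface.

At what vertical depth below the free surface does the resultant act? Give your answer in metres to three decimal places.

γ = 1.367 × 9.81 = 13.41027 kN/m³.
The centroid is at the centre, 0.95 m below the top of the plate, so the centroid depth is h_c = 5.41 + 0.95 = 6.36 m.
A = π(0.95)² = 2.83529 m².
Resultant F = γ·h_c·A = 13.41027 × 6.36 × 2.83529 = 241.82 kN.
I_c = πr⁴/4 = π × 0.95⁴/4 = 0.639712 m⁴.
Centre of pressure: y_p = y_c + I_c/(y_c·A) = 6.36 + 0.639712/(6.36 × 2.83529) = 6.36 + 0.0354756 = 6.39548 m along the plane.

h_p = 6.395 m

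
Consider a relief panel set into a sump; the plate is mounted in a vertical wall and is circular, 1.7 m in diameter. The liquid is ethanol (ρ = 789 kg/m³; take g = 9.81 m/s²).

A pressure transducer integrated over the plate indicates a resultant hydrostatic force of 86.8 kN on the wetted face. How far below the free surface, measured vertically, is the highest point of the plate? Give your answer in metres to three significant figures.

γ = ρg = 789 × 9.81 / 1000 = 7.74009 kN/m³.
A = π(0.85)² = 2.2698 m².
From F = γ·h_c·A, the centroid depth is h_c = 86.8/(7.74009 × 2.2698) = 4.94067 m.
The centroid is at the centre, 0.85 m below the top of the plate, so the highest point sits at h_top = 4.94067 − 0.85 = 4.09067 m below the surface.

d_top ≈ 4.09 m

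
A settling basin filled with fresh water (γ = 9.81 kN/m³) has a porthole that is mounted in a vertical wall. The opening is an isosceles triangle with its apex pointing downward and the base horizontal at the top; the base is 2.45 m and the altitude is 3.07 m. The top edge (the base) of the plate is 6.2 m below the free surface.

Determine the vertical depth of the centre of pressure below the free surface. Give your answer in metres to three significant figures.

h_p = 7.30 m

γ = 9.81 kN/m³.
With the apex down, the centroid sits h/3 = 3.07/3 = 1.02333 m below the base (the top edge), so the centroid depth is h_c = 6.2 + 1.02333 = 7.22333 m.
A = ½ × 2.45 × 3.07 = 3.76075 m².
Resultant F = γ·h_c·A = 9.81 × 7.22333 × 3.76075 = 266.49 kN.
I_c = b·h³/36 = 2.45 × 3.07³/36 = 1.96915 m⁴.
Centre of pressure: y_p = y_c + I_c/(y_c·A) = 7.22333 + 1.96915/(7.22333 × 3.76075) = 7.22333 + 0.0724881 = 7.29582 m along the plane.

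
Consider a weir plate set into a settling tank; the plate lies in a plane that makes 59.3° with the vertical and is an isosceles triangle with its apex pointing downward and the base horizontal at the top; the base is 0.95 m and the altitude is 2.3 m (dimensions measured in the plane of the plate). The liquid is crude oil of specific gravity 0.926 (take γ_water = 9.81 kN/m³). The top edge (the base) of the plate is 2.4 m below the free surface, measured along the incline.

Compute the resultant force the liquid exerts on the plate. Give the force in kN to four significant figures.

γ = 0.926 × 9.81 = 9.08406 kN/m³.
The plate makes 59.3° with the vertical, i.e. θ = 90° − 59.3° = 30.7° to the horizontal. Measuring y along the incline from the free-surface line, vertical depth h = y·sinθ with sinθ = 0.510543.
With the apex down, the centroid sits h/3 = 2.3/3 = 0.766667 m below the base (the top edge), so y_c = 2.4 + 0.766667 = 3.16667 m and h_c = 3.16667 × 0.510543 = 1.61672 m.
A = ½ × 0.95 × 2.3 = 1.0925 m².
Resultant F = γ·h_c·A = 9.08406 × 1.61672 × 1.0925 = 16.0449 kN.

F ≈ 16.04 kN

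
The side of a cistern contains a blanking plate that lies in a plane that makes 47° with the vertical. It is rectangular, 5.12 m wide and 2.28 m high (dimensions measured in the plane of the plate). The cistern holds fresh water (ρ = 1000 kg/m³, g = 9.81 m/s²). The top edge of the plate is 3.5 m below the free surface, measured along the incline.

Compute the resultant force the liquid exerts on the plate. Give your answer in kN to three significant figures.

F ≈ 362 kN

γ = ρg = 1000 × 9.81 = 9810 N/m³ = 9.81 kN/m³.
The plate makes 47° with the vertical, i.e. θ = 90° − 47° = 43° to the horizontal. Measuring y along the incline from the free-surface line, vertical depth h = y·sinθ with sinθ = 0.681998.
The centroid lies 2.28/2 = 1.14 m below the top edge, so y_c = 3.5 + 1.14 = 4.64 m and h_c = 4.64 × 0.681998 = 3.16447 m.
A = 5.12 × 2.28 = 11.6736 m².
Resultant F = γ·h_c·A = 9.81 × 3.16447 × 11.6736 = 362.389 kN.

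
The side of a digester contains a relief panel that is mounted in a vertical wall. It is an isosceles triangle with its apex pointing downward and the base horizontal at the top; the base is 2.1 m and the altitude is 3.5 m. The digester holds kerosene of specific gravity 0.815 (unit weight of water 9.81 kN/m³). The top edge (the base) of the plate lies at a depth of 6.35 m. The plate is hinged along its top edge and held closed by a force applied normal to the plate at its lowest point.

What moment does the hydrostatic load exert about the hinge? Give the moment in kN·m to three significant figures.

M ≈ 278 kN·m

γ = 0.815 × 9.81 = 7.99515 kN/m³.
With the apex down, the centroid sits h/3 = 3.5/3 = 1.16667 m below the base (the top edge), so the centroid depth is h_c = 6.35 + 1.16667 = 7.51667 m.
A = ½ × 2.1 × 3.5 = 3.675 m².
Resultant F = γ·h_c·A = 7.99515 × 7.51667 × 3.675 = 220.856 kN.
I_c = b·h³/36 = 2.1 × 3.5³/36 = 2.50104 m⁴.
Centre of pressure: y_p = y_c + I_c/(y_c·A) = 7.51667 + 2.50104/(7.51667 × 3.675) = 7.51667 + 0.0905394 = 7.60721 m along the plane.
The resultant acts 1.16667 + 0.0905394 = 1.25721 m (along the plate) below the hinge at the top edge, so the moment about the hinge is M = F × 1.25721 = 220.856 × 1.25721 = 277.662 kN·m.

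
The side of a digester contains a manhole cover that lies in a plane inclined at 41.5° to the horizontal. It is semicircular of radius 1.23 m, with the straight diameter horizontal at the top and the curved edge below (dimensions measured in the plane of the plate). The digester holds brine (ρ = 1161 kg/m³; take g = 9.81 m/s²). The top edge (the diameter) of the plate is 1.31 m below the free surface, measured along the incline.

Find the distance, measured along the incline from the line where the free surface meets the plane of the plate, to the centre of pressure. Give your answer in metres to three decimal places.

γ = ρg = 1161 × 9.81 / 1000 = 11.38941 kN/m³.
Let θ = 41.5° be the plate's angle to the horizontal; measure y along the incline from where the plane meets the free surface. Vertical depth h = y·sinθ with sinθ = 0.662620.
The centroid of a semicircle lies 4r/(3π) = 0.522028 m from the diameter, here below the top edge, so y_c = 1.31 + 0.522028 = 1.83203 m and h_c = 1.83203 × 0.662620 = 1.21394 m.
A = πr²/2 = π × 1.23²/2 = 2.37646 m².
Resultant F = γ·h_c·A = 11.38941 × 1.21394 × 2.37646 = 32.8571 kN.
I_c = (π/8 − 8/(9π))·r⁴ = 0.109757 × 1.23⁴ = 0.251219 m⁴.
Centre of pressure: y_p = y_c + I_c/(y_c·A) = 1.83203 + 0.251219/(1.83203 × 2.37646) = 1.83203 + 0.0577018 = 1.88973 m along the plane.

y_p = 1.890 m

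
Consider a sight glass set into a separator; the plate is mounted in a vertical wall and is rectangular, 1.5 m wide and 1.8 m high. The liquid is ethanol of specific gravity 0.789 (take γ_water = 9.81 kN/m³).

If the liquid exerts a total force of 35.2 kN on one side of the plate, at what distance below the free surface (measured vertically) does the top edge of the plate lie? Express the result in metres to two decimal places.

d_top ≈ 0.78 m

γ = 0.789 × 9.81 = 7.74009 kN/m³.
A = 1.5 × 1.8 = 2.7 m².
From F = γ·h_c·A, the centroid depth is h_c = 35.2/(7.74009 × 2.7) = 1.68435 m.
The centroid lies 1.8/2 = 0.9 m below the top edge, so the top edge sits at h_top = 1.68435 − 0.9 = 0.78435 m below the surface.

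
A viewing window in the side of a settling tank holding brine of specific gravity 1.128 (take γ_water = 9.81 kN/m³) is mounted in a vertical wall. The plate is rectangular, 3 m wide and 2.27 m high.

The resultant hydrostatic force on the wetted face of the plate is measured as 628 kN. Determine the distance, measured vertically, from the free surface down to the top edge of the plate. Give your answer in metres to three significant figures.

γ = 1.128 × 9.81 = 11.06568 kN/m³.
A = 3 × 2.27 = 6.81 m².
From F = γ·h_c·A, the centroid depth is h_c = 628/(11.06568 × 6.81) = 8.33363 m.
The centroid lies 2.27/2 = 1.135 m below the top edge, so the top edge sits at h_top = 8.33363 − 1.135 = 7.19863 m below the surface.

d_top ≈ 7.20 m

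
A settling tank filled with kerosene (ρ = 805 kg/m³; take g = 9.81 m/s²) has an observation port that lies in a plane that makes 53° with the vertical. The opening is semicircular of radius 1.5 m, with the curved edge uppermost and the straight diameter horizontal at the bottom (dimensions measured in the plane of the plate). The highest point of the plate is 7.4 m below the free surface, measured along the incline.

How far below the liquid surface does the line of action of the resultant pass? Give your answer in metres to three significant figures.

γ = ρg = 805 × 9.81 / 1000 = 7.89705 kN/m³.
The plate makes 53° with the vertical, i.e. θ = 90° − 53° = 37° to the horizontal. Measuring y along the incline from the free-surface line, vertical depth h = y·sinθ with sinθ = 0.601815.
The centroid lies 4r/(3π) = 0.63662 m above the diameter, so r − 4r/(3π) = 1.5 − 0.63662 = 0.86338 m below the topmost point, so y_c = 7.4 + 0.86338 = 8.26338 m and h_c = 8.26338 × 0.601815 = 4.97303 m.
A = πr²/2 = π × 1.5²/2 = 3.53429 m².
Resultant F = γ·h_c·A = 7.89705 × 4.97303 × 3.53429 = 138.8 kN.
I_c = (π/8 − 8/(9π))·r⁴ = 0.109757 × 1.5⁴ = 0.555645 m⁴.
Centre of pressure: y_p = y_c + I_c/(y_c·A) = 8.26338 + 0.555645/(8.26338 × 3.53429) = 8.26338 + 0.0190256 = 8.28241 m along the plane.
Vertically, h_p = y_p·sinθ = 8.28241 × 0.601815 = 4.98448 m.

h_p = 4.98 m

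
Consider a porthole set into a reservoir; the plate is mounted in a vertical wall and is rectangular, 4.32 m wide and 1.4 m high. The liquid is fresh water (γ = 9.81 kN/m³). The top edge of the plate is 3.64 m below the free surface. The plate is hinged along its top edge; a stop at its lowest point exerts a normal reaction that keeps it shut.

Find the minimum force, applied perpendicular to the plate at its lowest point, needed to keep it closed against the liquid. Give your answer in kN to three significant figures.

P ≈ 136 kN

γ = 9.81 kN/m³.
The centroid lies 1.4/2 = 0.7 m below the top edge, so the centroid depth is h_c = 3.64 + 0.7 = 4.34 m.
A = 4.32 × 1.4 = 6.048 m².
Resultant F = γ·h_c·A = 9.81 × 4.34 × 6.048 = 257.496 kN.
I_c = b·h³/12 = 4.32 × 1.4³/12 = 0.98784 m⁴.
Centre of pressure: y_p = y_c + I_c/(y_c·A) = 4.34 + 0.98784/(4.34 × 6.048) = 4.34 + 0.0376344 = 4.37763 m along the plane.
The resultant acts 0.7 + 0.0376344 = 0.737634 m (along the plate) below the hinge at the top edge, so the moment about the hinge is M = F × 0.737634 = 257.496 × 0.737634 = 189.938 kN·m.
A normal force at the bottom, 1.4 m from the hinge, must supply this moment: P = 189.938/1.4 = 135.67 kN.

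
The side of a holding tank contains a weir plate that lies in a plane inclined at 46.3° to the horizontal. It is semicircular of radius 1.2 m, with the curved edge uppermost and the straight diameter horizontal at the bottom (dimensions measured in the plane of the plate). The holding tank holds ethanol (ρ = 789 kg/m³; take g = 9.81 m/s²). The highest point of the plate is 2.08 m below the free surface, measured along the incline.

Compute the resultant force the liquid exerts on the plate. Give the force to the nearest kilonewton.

γ = ρg = 789 × 9.81 / 1000 = 7.74009 kN/m³.
Let θ = 46.3° be the plate's angle to the horizontal; measure y along the incline from where the plane meets the free surface. Vertical depth h = y·sinθ with sinθ = 0.722967.
The centroid lies 4r/(3π) = 0.509296 m above the diameter, so r − 4r/(3π) = 1.2 − 0.509296 = 0.690704 m below the topmost point, so y_c = 2.08 + 0.690704 = 2.7707 m and h_c = 2.7707 × 0.722967 = 2.00312 m.
A = πr²/2 = π × 1.2²/2 = 2.26195 m².
Resultant F = γ·h_c·A = 7.74009 × 2.00312 × 2.26195 = 35.07 kN.

F ≈ 35 kN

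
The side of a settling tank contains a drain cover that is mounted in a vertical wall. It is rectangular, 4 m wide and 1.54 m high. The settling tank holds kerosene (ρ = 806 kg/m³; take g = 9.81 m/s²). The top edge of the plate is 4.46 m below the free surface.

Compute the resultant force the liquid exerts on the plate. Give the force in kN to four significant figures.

γ = ρg = 806 × 9.81 / 1000 = 7.90686 kN/m³.
The centroid lies 1.54/2 = 0.77 m below the top edge, so the centroid depth is h_c = 4.46 + 0.77 = 5.23 m.
A = 4 × 1.54 = 6.16 m².
Resultant F = γ·h_c·A = 7.90686 × 5.23 × 6.16 = 254.734 kN.

F ≈ 254.7 kN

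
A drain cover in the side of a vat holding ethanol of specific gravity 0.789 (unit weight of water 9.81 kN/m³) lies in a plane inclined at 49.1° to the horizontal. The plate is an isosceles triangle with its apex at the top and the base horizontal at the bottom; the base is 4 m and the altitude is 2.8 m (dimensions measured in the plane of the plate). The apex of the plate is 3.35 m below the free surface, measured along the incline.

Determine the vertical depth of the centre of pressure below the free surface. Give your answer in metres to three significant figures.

h_p = 4.01 m

γ = 0.789 × 9.81 = 7.74009 kN/m³.
Let θ = 49.1° be the plate's angle to the horizontal; measure y along the incline from where the plane meets the free surface. Vertical depth h = y·sinθ with sinθ = 0.755853.
With the apex up, the centroid sits 2h/3 = 2 × 2.8/3 = 1.86667 m below the apex, so y_c = 3.35 + 1.86667 = 5.21667 m and h_c = 5.21667 × 0.755853 = 3.94304 m.
A = ½ × 4 × 2.8 = 5.6 m².
Resultant F = γ·h_c·A = 7.74009 × 3.94304 × 5.6 = 170.909 kN.
I_c = b·h³/36 = 4 × 2.8³/36 = 2.43911 m⁴.
Centre of pressure: y_p = y_c + I_c/(y_c·A) = 5.21667 + 2.43911/(5.21667 × 5.6) = 5.21667 + 0.083493 = 5.30016 m along the plane.
Vertically, h_p = y_p·sinθ = 5.30016 × 0.755853 = 4.00614 m.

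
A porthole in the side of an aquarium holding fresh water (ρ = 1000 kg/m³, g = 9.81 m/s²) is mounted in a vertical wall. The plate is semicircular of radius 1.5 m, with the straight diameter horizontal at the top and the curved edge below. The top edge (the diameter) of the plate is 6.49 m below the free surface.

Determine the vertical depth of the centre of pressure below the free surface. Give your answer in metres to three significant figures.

h_p = 7.15 m

γ = ρg = 1000 × 9.81 = 9810 N/m³ = 9.81 kN/m³.
The centroid of a semicircle lies 4r/(3π) = 0.63662 m from the diameter, here below the top edge, so the centroid depth is h_c = 6.49 + 0.63662 = 7.12662 m.
A = πr²/2 = π × 1.5²/2 = 3.53429 m².
Resultant F = γ·h_c·A = 9.81 × 7.12662 × 3.53429 = 247.09 kN.
I_c = (π/8 − 8/(9π))·r⁴ = 0.109757 × 1.5⁴ = 0.555645 m⁴.
Centre of pressure: y_p = y_c + I_c/(y_c·A) = 7.12662 + 0.555645/(7.12662 × 3.53429) = 7.12662 + 0.0220603 = 7.14868 m along the plane.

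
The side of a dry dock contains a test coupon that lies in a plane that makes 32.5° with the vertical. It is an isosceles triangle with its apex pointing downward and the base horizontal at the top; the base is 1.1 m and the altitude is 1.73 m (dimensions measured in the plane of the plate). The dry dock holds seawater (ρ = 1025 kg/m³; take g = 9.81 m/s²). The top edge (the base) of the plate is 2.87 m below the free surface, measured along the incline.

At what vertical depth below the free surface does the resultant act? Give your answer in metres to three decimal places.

γ = ρg = 1025 × 9.81 / 1000 = 10.05525 kN/m³.
The plate makes 32.5° with the vertical, i.e. θ = 90° − 32.5° = 57.5° to the horizontal. Measuring y along the incline from the free-surface line, vertical depth h = y·sinθ with sinθ = 0.843391.
With the apex down, the centroid sits h/3 = 1.73/3 = 0.576667 m below the base (the top edge), so y_c = 2.87 + 0.576667 = 3.44667 m and h_c = 3.44667 × 0.843391 = 2.90689 m.
A = ½ × 1.1 × 1.73 = 0.9515 m².
Resultant F = γ·h_c·A = 10.05525 × 2.90689 × 0.9515 = 27.8119 kN.
I_c = b·h³/36 = 1.1 × 1.73³/36 = 0.158208 m⁴.
Centre of pressure: y_p = y_c + I_c/(y_c·A) = 3.44667 + 0.158208/(3.44667 × 0.9515) = 3.44667 + 0.0482414 = 3.49491 m along the plane.
Vertically, h_p = y_p·sinθ = 3.49491 × 0.843391 = 2.94758 m.

h_p = 2.948 m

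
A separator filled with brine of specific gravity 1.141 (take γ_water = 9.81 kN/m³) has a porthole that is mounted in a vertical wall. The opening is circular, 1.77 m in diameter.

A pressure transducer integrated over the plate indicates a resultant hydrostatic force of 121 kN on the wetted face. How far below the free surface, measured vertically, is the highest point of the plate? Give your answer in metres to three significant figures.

d_top ≈ 3.51 m

γ = 1.141 × 9.81 = 11.19321 kN/m³.
A = π(0.885)² = 2.46057 m².
From F = γ·h_c·A, the centroid depth is h_c = 121/(11.19321 × 2.46057) = 4.39334 m.
The centroid is at the centre, 0.885 m below the top of the plate, so the highest point sits at h_top = 4.39334 − 0.885 = 3.50834 m below the surface.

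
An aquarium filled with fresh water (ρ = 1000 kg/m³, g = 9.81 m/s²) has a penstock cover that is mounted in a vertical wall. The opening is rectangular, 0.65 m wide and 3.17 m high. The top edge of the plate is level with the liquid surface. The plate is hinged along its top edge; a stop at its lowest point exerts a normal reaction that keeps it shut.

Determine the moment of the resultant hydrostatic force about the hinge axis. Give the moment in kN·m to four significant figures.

M ≈ 67.71 kN·m

γ = ρg = 1000 × 9.81 = 9810 N/m³ = 9.81 kN/m³.
The centroid lies 3.17/2 = 1.585 m below the top edge, so the centroid depth is h_c = 1.585 m.
A = 0.65 × 3.17 = 2.0605 m².
Resultant F = γ·h_c·A = 9.81 × 1.585 × 2.0605 = 32.0384 kN.
I_c = b·h³/12 = 0.65 × 3.17³/12 = 1.72548 m⁴.
Centre of pressure: y_p = y_c + I_c/(y_c·A) = 1.585 + 1.72548/(1.585 × 2.0605) = 1.585 + 0.528333 = 2.11333 m along the plane.
The resultant acts 1.585 + 0.528333 = 2.11333 m (along the plate) below the hinge at the top edge, so the moment about the hinge is M = F × 2.11333 = 32.0384 × 2.11333 = 67.7077 kN·m.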